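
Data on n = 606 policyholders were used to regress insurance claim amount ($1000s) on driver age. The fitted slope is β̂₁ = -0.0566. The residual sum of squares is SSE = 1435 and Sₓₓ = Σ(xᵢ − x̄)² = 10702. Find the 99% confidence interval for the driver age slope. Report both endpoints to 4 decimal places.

(-0.0951, -0.0181)

MSE = SSE/(n − 2) = 1435/604 = 2.37583.
SE(β̂₁) = √(MSE/Sₓₓ) = √(2.37583/10702) = 0.0148996.
df = n − 2 = 604.
t* = t_{0.005, 604} = 2.583994.
Margin = t* × SE = 2.583994 × 0.0148996 = 0.038501.
CI: -0.0566 ± 0.038501 → (-0.0951, -0.0181).
With 99% confidence, each one-unit increase in driver age is associated with a change of between -0.0951 and -0.0181 $1000s in insurance claim amount.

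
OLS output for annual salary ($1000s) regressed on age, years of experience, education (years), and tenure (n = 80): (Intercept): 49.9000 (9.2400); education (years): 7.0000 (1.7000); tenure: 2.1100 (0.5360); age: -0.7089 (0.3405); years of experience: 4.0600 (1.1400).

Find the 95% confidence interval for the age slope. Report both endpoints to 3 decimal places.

Read off: b = -0.7089, SE = 0.3405 for age.
df = n − k − 1 = 80 − 4 − 1 = 75.
t* = t_{0.025, 75} = 1.992102.
Margin = t* × SE = 1.992102 × 0.3405 = 0.67831.
CI: -0.7089 ± 0.67831 → (-1.387, -0.031).

(-1.387, -0.031)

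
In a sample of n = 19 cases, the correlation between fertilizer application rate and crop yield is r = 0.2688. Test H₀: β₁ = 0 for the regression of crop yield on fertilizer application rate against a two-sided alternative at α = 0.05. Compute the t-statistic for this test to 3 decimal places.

t = r·√(n − 2)/√(1 − r²) = 0.2688·√17/√0.927747 = 1.151.
df = n − 2 = 17.
Two-sided p ≈ 0.2658, which is ≥ 0.05, so fail to reject H₀.
The data do not give significant evidence of a linear association between fertilizer application rate and crop yield.

t = 1.151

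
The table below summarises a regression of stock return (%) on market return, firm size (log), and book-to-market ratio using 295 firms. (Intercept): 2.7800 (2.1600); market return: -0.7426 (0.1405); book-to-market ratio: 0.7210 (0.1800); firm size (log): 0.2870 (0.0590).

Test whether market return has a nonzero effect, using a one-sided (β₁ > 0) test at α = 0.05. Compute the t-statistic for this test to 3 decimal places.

Read off: b = -0.7426, SE = 0.1405 for market return.
H₀: β₁ = 0 vs H₁: β₁ > 0.
t = -0.7426 / 0.1405 = -5.285.
df = n − k − 1 = 295 − 3 − 1 = 291.
One-sided p ≈ 1.0000, which is ≥ 0.05, so fail to reject H₀.
The data do not give significant evidence that the true slope on market return is positive, holding the other predictors fixed.

t = -5.285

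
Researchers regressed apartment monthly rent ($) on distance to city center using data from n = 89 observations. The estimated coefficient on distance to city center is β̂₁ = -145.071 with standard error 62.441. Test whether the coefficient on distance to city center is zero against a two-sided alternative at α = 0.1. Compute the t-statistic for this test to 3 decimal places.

t = -2.323

H₀: β₁ = 0 vs H₁: β₁ ≠ 0.
t = (β̂₁ − β₁⁰)/SE = -145.071 / 62.441 = -2.323.
df = n − 2 = 89 − 2 = 87.
Two-sided p ≈ 0.0225, which is < 0.1, so reject H₀.
There is evidence that distance to city center is associated with apartment monthly rent.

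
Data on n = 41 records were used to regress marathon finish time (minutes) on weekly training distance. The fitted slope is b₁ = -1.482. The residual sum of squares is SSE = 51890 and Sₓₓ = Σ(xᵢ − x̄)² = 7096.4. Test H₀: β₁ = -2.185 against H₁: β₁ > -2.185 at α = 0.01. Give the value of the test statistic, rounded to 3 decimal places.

t = 1.624

MSE = SSE/(n − 2) = 51890/39 = 1330.51.
SE(b₁) = √(MSE/Sₓₓ) = √(1330.51/7096.4) = 0.433003.
t = (-1.482 − (-2.185)) / 0.433003 = 1.624.
df = n − 2 = 39.
One-sided p ≈ 0.0563, which is ≥ 0.01, so fail to reject H₀.
The data do not give significant evidence that the true slope on weekly training distance exceeds -2.185 minutes per unit.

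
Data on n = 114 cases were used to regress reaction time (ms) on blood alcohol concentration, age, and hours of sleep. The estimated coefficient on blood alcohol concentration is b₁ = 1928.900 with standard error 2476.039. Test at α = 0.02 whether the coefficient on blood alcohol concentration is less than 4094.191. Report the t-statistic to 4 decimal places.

t = -0.8745

H₀: β₁ = 4094.191 vs H₁: β₁ < 4094.191.
t = (b₁ − β₁⁰)/SE = (1928.900 − 4094.191) / 2476.039 = -0.8745.
df = n − k − 1 = 114 − 3 − 1 = 110.
One-sided p ≈ 0.1919, which is ≥ 0.02, so fail to reject H₀.
The data do not give significant evidence that the true slope on blood alcohol concentration is below 4094.191 ms per unit, holding the other predictors fixed.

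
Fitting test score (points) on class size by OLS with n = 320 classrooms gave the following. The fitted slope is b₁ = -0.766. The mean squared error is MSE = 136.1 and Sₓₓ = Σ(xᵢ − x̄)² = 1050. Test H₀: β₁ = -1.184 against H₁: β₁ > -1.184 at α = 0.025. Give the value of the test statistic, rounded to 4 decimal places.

SE(b₁) = √(MSE/Sₓₓ) = √(136.1/1050) = 0.360026.
t = (-0.766 − (-1.184)) / 0.360026 = 1.1610.
df = n − 2 = 318.
One-sided p ≈ 0.1233, which is ≥ 0.025, so fail to reject H₀.
The data do not give significant evidence that the true slope on class size exceeds -1.184 points per unit.

t = 1.1610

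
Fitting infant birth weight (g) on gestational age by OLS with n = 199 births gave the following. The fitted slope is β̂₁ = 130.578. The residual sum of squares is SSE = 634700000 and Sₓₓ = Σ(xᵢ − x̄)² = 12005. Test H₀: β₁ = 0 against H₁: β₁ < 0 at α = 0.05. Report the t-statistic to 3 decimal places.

t = 7.971

MSE = SSE/(n − 2) = 634700000/197 = 3.22183e+06.
SE(β̂₁) = √(MSE/Sₓₓ) = √(3.22183e+06/12005) = 16.3821.
t = 130.578 / 16.3821 = 7.971.
df = n − 2 = 197.
One-sided p ≈ 1.0000, which is ≥ 0.05, so fail to reject H₀.
The data do not give significant evidence that the true slope on gestational age is negative.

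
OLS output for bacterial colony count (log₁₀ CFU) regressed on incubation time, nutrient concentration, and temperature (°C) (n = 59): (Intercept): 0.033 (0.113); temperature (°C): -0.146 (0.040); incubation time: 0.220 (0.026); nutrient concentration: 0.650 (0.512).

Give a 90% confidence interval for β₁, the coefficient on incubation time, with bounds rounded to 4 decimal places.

Read off: b = 0.220, SE = 0.026 for incubation time.
df = n − k − 1 = 59 − 3 − 1 = 55.
t* = t_{0.05, 55} = 1.673034.
Margin = t* × SE = 1.673034 × 0.026 = 0.043499.
CI: 0.220 ± 0.043499 → (0.1765, 0.2635).

(0.1765, 0.2635)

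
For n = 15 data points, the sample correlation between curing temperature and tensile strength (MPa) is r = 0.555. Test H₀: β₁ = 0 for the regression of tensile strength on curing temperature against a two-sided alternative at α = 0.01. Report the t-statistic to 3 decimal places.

t = 2.406

t = r·√(n − 2)/√(1 − r²) = 0.555·√13/√0.691975 = 2.406.
df = n − 2 = 13.
Two-sided p ≈ 0.0318, which is ≥ 0.01, so fail to reject H₀.
The data do not give significant evidence of a linear association between curing temperature and tensile strength.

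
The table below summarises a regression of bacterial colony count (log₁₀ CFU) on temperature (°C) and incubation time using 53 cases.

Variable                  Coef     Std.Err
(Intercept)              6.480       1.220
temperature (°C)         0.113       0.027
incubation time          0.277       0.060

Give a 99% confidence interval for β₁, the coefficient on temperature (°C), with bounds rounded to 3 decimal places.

(0.041, 0.185)

Read off: b = 0.113, SE = 0.027 for temperature (°C).
df = n − k − 1 = 53 − 2 − 1 = 50.
t* = t_{0.005, 50} = 2.677793.
Margin = t* × SE = 2.677793 × 0.027 = 0.07230.
CI: 0.113 ± 0.07230 → (0.041, 0.185).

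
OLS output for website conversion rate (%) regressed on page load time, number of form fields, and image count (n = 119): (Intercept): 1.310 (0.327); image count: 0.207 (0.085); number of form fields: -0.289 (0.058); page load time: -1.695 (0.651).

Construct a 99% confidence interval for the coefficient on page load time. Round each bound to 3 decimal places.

Read off: b = -1.695, SE = 0.651 for page load time.
df = n − k − 1 = 119 − 3 − 1 = 115.
t* = t_{0.005, 115} = 2.619258.
Margin = t* × SE = 2.619258 × 0.651 = 1.70514.
CI: -1.695 ± 1.70514 → (-3.400, 0.010).

(-3.400, 0.010)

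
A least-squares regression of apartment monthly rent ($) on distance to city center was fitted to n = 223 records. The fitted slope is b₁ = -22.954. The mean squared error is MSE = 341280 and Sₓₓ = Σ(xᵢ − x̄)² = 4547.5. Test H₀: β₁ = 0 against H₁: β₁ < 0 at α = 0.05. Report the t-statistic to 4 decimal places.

SE(b₁) = √(MSE/Sₓₓ) = √(341280/4547.5) = 8.66301.
t = -22.954 / 8.66301 = -2.6497.
df = n − 2 = 221.
One-sided p ≈ 0.0043, which is < 0.05, so reject H₀.
There is evidence that the true slope on distance to city center is negative.

t = -2.6497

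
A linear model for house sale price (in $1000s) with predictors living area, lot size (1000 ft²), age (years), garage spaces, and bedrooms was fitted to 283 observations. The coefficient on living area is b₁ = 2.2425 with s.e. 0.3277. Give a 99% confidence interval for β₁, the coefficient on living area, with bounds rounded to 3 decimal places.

(1.393, 3.092)

df = n − k − 1 = 283 − 5 − 1 = 277.
t* = t_{0.005, 277} = 2.593694.
Margin = t* × SE = 2.593694 × 0.3277 = 0.84995.
CI: 2.2425 ± 0.84995 → (1.393, 3.092).
With 99% confidence, each one-unit increase in living area is associated with a change of between 1.393 and 3.092 $1000s in house sale price, holding the other predictors fixed.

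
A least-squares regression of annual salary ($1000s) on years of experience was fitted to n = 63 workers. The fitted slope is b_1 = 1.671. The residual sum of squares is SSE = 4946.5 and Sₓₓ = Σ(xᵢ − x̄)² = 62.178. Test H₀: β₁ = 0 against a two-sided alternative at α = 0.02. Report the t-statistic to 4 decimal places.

MSE = SSE/(n − 2) = 4946.5/61 = 81.0902.
SE(b_1) = √(MSE/Sₓₓ) = √(81.0902/62.178) = 1.142.
t = 1.671 / 1.142 = 1.4632.
df = n − 2 = 61.
Two-sided p ≈ 0.1485, which is ≥ 0.02, so fail to reject H₀.
The data do not give significant evidence of an association between years of experience and annual salary.

t = 1.4632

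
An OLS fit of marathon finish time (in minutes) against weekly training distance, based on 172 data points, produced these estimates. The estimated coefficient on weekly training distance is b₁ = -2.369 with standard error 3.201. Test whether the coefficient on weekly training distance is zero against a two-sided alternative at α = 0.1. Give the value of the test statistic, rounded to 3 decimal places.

H₀: β₁ = 0 vs H₁: β₁ ≠ 0.
t = (b₁ − β₁⁰)/SE = -2.369 / 3.201 = -0.740.
df = n − 2 = 172 − 2 = 170.
Two-sided p ≈ 0.4603, which is ≥ 0.1, so fail to reject H₀.
The data do not give significant evidence of an association between weekly training distance and marathon finish time.

t = -0.740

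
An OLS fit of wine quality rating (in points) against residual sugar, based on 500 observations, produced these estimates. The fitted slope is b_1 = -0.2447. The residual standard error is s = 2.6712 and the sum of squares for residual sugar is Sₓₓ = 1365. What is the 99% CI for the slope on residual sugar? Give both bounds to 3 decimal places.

SE(b_1) = s/√Sₓₓ = 2.6712/√1365 = 0.0723003.
df = n − 2 = 498.
t* = t_{0.005, 498} = 2.585738.
Margin = t* × SE = 2.585738 × 0.0723003 = 0.18695.
CI: -0.2447 ± 0.18695 → (-0.432, -0.058).
With 99% confidence, each one-unit increase in residual sugar is associated with a change of between -0.432 and -0.058 points in wine quality rating.

(-0.432, -0.058)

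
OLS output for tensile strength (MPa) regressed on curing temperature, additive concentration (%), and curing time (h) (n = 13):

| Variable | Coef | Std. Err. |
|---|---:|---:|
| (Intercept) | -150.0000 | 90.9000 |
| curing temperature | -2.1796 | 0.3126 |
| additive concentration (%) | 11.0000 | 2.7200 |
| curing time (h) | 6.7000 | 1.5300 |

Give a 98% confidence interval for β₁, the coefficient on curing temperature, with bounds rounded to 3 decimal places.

(-3.062, -1.298)

Read off: b = -2.1796, SE = 0.3126 for curing temperature.
df = n − k − 1 = 13 − 3 − 1 = 9.
t* = t_{0.01, 9} = 2.821438.
Margin = t* × SE = 2.821438 × 0.3126 = 0.88198.
CI: -2.1796 ± 0.88198 → (-3.062, -1.298).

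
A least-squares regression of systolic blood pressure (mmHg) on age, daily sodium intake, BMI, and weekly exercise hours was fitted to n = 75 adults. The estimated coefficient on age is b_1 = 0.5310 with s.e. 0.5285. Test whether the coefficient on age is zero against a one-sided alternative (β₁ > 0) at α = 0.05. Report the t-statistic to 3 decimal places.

H₀: β₁ = 0 vs H₁: β₁ > 0.
t = (b_1 − β₁⁰)/SE = 0.5310 / 0.5285 = 1.005.
df = n − k − 1 = 75 − 4 − 1 = 70.
One-sided p ≈ 0.1592, which is ≥ 0.05, so fail to reject H₀.
The data do not give significant evidence that the true slope on age is positive, holding the other predictors fixed.

t = 1.005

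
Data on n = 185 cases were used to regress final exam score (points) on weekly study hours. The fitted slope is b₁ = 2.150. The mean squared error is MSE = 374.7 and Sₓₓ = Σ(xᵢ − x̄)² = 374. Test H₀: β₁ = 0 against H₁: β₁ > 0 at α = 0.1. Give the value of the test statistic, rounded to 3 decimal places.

SE(b₁) = √(MSE/Sₓₓ) = √(374.7/374) = 1.00094.
t = 2.150 / 1.00094 = 2.148.
df = n − 2 = 183.
One-sided p ≈ 0.0165, which is < 0.1, so reject H₀.
There is evidence that the true slope on weekly study hours is positive.

t = 2.148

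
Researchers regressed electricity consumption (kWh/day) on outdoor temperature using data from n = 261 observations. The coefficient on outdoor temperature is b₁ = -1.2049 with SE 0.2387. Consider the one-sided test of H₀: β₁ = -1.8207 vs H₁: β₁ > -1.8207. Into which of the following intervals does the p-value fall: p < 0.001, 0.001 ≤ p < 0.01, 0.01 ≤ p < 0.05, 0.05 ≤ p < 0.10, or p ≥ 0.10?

0.001 ≤ p < 0.01

t = (-1.2049 − (-1.8207)) / 0.2387 = 2.580.
df = n − 2 = 261 − 2 = 259.
One-sided p = P(T_{259} > t) ≈ 0.0052.
So 0.001 ≤ p < 0.01.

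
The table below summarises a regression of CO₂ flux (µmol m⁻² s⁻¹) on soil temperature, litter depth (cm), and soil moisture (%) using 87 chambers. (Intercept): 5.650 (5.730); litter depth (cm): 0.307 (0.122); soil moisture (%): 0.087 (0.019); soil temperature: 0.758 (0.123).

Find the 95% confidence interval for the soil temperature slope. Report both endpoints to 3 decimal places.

Read off: b = 0.758, SE = 0.123 for soil temperature.
df = n − k − 1 = 87 − 3 − 1 = 83.
t* = t_{0.025, 83} = 1.98896.
Margin = t* × SE = 1.98896 × 0.123 = 0.24464.
CI: 0.758 ± 0.24464 → (0.513, 1.003).

(0.513, 1.003)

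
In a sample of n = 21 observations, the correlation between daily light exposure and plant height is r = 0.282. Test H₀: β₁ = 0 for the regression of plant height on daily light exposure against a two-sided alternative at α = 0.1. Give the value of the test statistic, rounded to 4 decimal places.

t = 1.2812

t = r·√(n − 2)/√(1 − r²) = 0.282·√19/√0.920476 = 1.2812.
df = n − 2 = 19.
Two-sided p ≈ 0.2155, which is ≥ 0.1, so fail to reject H₀.
The data do not give significant evidence of a linear association between daily light exposure and plant height.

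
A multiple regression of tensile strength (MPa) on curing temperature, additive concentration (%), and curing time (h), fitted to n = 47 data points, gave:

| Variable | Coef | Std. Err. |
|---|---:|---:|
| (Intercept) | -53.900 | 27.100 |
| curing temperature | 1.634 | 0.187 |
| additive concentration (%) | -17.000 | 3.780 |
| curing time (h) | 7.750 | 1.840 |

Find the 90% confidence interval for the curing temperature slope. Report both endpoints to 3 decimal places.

(1.320, 1.948)

Read off: b = 1.634, SE = 0.187 for curing temperature.
df = n − k − 1 = 47 − 3 − 1 = 43.
t* = t_{0.05, 43} = 1.681071.
Margin = t* × SE = 1.681071 × 0.187 = 0.31436.
CI: 1.634 ± 0.31436 → (1.320, 1.948).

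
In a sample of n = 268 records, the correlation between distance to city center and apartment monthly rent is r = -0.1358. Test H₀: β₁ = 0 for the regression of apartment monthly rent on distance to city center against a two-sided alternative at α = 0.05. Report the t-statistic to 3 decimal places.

t = r·√(n − 2)/√(1 − r²) = -0.1358·√266/√0.981558 = -2.236.
df = n − 2 = 266.
Two-sided p ≈ 0.0262, which is < 0.05, so reject H₀.
There is evidence of a linear association between distance to city center and apartment monthly rent.

t = -2.236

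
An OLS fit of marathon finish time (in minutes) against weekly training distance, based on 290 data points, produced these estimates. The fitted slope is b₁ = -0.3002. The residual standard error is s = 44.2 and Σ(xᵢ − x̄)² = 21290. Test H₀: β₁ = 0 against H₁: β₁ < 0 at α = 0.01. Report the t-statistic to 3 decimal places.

SE(b₁) = s/√Sₓₓ = 44.2/√21290 = 0.302925.
t = -0.3002 / 0.302925 = -0.991.
df = n − 2 = 288.
One-sided p ≈ 0.1613, which is ≥ 0.01, so fail to reject H₀.
The data do not give significant evidence that the true slope on weekly training distance is negative.

t = -0.991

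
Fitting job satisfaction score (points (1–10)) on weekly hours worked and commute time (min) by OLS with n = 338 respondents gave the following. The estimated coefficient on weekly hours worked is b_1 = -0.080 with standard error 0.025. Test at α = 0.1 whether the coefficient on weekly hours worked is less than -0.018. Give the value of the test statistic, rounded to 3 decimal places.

H₀: β₁ = -0.018 vs H₁: β₁ < -0.018.
t = (b_1 − β₁⁰)/SE = (-0.080 − (-0.018)) / 0.025 = -2.480.
df = n − k − 1 = 338 − 2 − 1 = 335.
One-sided p ≈ 0.0068, which is < 0.1, so reject H₀.
There is evidence that the true slope on weekly hours worked is below -0.018 points (1–10) per unit, holding the other predictors fixed.

t = -2.480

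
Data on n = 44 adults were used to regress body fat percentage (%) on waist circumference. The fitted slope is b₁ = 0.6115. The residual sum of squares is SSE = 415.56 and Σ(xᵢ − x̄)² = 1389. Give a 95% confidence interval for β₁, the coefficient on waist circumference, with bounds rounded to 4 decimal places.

(0.4412, 0.7818)

MSE = SSE/(n − 2) = 415.56/42 = 9.89429.
SE(b₁) = √(MSE/Sₓₓ) = √(9.89429/1389) = 0.0843997.
df = n − 2 = 42.
t* = t_{0.025, 42} = 2.018082.
Margin = t* × SE = 2.018082 × 0.0843997 = 0.170326.
CI: 0.6115 ± 0.170326 → (0.4412, 0.7818).
With 95% confidence, each one-unit increase in waist circumference is associated with a change of between 0.4412 and 0.7818 % in body fat percentage.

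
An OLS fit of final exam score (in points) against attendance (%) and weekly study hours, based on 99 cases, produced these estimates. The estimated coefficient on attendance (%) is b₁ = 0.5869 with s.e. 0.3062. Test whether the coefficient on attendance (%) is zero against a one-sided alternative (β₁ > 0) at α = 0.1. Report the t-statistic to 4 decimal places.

t = 1.9167

H₀: β₁ = 0 vs H₁: β₁ > 0.
t = (b₁ − β₁⁰)/SE = 0.5869 / 0.3062 = 1.9167.
df = n − k − 1 = 99 − 2 − 1 = 96.
One-sided p ≈ 0.0291, which is < 0.1, so reject H₀.
There is evidence that the true slope on attendance (%) is positive, holding the other predictors fixed.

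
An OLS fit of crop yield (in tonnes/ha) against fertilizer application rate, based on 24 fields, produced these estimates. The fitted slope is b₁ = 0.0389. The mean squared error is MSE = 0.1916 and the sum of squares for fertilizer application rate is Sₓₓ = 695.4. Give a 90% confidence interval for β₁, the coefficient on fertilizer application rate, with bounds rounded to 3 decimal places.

(0.010, 0.067)

SE(b₁) = √(MSE/Sₓₓ) = √(0.1916/695.4) = 0.0165989.
df = n − 2 = 22.
t* = t_{0.05, 22} = 1.717144.
Margin = t* × SE = 1.717144 × 0.0165989 = 0.02850.
CI: 0.0389 ± 0.02850 → (0.010, 0.067).
With 90% confidence, each one-unit increase in fertilizer application rate is associated with a change of between 0.010 and 0.067 tonnes/ha in crop yield.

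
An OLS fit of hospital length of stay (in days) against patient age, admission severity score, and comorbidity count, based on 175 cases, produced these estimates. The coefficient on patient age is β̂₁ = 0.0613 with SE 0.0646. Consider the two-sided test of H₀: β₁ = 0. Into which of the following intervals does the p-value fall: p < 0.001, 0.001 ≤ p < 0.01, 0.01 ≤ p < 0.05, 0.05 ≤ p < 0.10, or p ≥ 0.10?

p ≥ 0.10

t = 0.0613 / 0.0646 = 0.949.
df = n − k − 1 = 175 − 3 − 1 = 171.
Two-sided p = 2·P(T_{171} > |t|) ≈ 0.3440.
So p ≥ 0.10.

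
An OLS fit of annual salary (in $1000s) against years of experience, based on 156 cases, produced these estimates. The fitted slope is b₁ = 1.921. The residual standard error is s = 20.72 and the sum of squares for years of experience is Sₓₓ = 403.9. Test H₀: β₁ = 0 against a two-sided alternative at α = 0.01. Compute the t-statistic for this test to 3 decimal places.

SE(b₁) = s/√Sₓₓ = 20.72/√403.9 = 1.03099.
t = 1.921 / 1.03099 = 1.863.
df = n − 2 = 154.
Two-sided p ≈ 0.0643, which is ≥ 0.01, so fail to reject H₀.
The data do not give significant evidence of an association between years of experience and annual salary.

t = 1.863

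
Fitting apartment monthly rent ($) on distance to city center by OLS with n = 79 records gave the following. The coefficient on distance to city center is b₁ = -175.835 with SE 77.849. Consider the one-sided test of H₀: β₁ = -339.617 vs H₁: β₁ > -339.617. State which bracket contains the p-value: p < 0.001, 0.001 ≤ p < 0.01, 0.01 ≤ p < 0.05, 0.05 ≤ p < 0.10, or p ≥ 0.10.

t = (-175.835 − (-339.617)) / 77.849 = 2.104.
df = n − 2 = 79 − 2 = 77.
One-sided p = P(T_{77} > t) ≈ 0.0193.
So 0.01 ≤ p < 0.05.

0.01 ≤ p < 0.05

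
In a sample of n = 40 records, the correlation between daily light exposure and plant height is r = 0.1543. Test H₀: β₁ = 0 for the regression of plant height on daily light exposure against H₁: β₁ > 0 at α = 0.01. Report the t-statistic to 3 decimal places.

t = r·√(n − 2)/√(1 − r²) = 0.1543·√38/√0.976192 = 0.963.
df = n − 2 = 38.
One-sided p ≈ 0.1709, which is ≥ 0.01, so fail to reject H₀.
The data do not give significant evidence of a linear association between daily light exposure and plant height.

t = 0.963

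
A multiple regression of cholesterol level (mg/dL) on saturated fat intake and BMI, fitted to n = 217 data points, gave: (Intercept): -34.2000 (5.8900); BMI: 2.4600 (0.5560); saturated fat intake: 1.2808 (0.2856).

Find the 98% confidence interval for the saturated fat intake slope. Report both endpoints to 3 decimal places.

Read off: b = 1.2808, SE = 0.2856 for saturated fat intake.
df = n − k − 1 = 217 − 2 − 1 = 214.
t* = t_{0.01, 214} = 2.343899.
Margin = t* × SE = 2.343899 × 0.2856 = 0.66942.
CI: 1.2808 ± 0.66942 → (0.611, 1.950).

(0.611, 1.950)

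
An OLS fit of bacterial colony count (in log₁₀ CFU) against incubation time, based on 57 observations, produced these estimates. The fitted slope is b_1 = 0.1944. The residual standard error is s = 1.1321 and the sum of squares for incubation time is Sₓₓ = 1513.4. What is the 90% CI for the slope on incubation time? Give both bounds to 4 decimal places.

(0.1457, 0.2431)

SE(b_1) = s/√Sₓₓ = 1.1321/√1513.4 = 0.029101.
df = n − 2 = 55.
t* = t_{0.05, 55} = 1.673034.
Margin = t* × SE = 1.673034 × 0.029101 = 0.048687.
CI: 0.1944 ± 0.048687 → (0.1457, 0.2431).
With 90% confidence, each one-unit increase in incubation time is associated with a change of between 0.1457 and 0.2431 log₁₀ CFU in bacterial colony count.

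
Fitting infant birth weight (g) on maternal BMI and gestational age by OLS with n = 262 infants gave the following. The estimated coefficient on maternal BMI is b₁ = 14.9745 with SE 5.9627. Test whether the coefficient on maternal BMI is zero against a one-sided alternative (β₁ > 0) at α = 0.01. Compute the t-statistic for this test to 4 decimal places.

t = 2.5114

H₀: β₁ = 0 vs H₁: β₁ > 0.
t = (b₁ − β₁⁰)/SE = 14.9745 / 5.9627 = 2.5114.
df = n − k − 1 = 262 − 2 − 1 = 259.
One-sided p ≈ 0.0063, which is < 0.01, so reject H₀.
There is evidence that the true slope on maternal BMI is positive, holding the other predictors fixed.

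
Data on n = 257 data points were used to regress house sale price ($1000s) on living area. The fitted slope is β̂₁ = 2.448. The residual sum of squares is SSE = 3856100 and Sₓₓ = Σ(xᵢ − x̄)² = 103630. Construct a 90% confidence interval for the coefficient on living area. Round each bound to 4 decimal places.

MSE = SSE/(n − 2) = 3856100/255 = 15122.
SE(β̂₁) = √(MSE/Sₓₓ) = √(15122/103630) = 0.381998.
df = n − 2 = 255.
t* = t_{0.05, 255} = 1.650851.
Margin = t* × SE = 1.650851 × 0.381998 = 0.630622.
CI: 2.448 ± 0.630622 → (1.8174, 3.0786).
With 90% confidence, each one-unit increase in living area is associated with a change of between 1.8174 and 3.0786 $1000s in house sale price.

(1.8174, 3.0786)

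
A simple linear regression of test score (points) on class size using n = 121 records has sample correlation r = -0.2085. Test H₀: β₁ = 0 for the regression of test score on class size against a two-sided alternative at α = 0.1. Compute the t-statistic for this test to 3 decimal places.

t = -2.326

t = r·√(n − 2)/√(1 − r²) = -0.2085·√119/√0.956528 = -2.326.
df = n − 2 = 119.
Two-sided p ≈ 0.0217, which is < 0.1, so reject H₀.
There is evidence of a linear association between class size and test score.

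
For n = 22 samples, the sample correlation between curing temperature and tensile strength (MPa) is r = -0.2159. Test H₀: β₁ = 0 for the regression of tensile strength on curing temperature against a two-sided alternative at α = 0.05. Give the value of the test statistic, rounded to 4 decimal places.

t = r·√(n − 2)/√(1 − r²) = -0.2159·√20/√0.953387 = -0.9889.
df = n − 2 = 20.
Two-sided p ≈ 0.3345, which is ≥ 0.05, so fail to reject H₀.
The data do not give significant evidence of a linear association between curing temperature and tensile strength.

t = -0.9889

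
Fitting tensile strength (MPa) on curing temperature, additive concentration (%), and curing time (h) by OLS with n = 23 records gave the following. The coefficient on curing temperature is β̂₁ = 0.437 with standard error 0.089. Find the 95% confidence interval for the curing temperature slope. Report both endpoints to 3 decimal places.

df = n − k − 1 = 23 − 3 − 1 = 19.
t* = t_{0.025, 19} = 2.093024.
Margin = t* × SE = 2.093024 × 0.089 = 0.18628.
CI: 0.437 ± 0.18628 → (0.251, 0.623).
With 95% confidence, each one-unit increase in curing temperature is associated with a change of between 0.251 and 0.623 MPa in tensile strength, holding the other predictors fixed.

(0.251, 0.623)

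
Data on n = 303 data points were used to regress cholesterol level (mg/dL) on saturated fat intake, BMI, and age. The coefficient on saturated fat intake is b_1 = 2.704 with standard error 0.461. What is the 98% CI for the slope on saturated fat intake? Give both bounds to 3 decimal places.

df = n − k − 1 = 303 − 3 − 1 = 299.
t* = t_{0.01, 299} = 2.338884.
Margin = t* × SE = 2.338884 × 0.461 = 1.07823.
CI: 2.704 ± 1.07823 → (1.626, 3.782).
With 98% confidence, each one-unit increase in saturated fat intake is associated with a change of between 1.626 and 3.782 mg/dL in cholesterol level, holding the other predictors fixed.

(1.626, 3.782)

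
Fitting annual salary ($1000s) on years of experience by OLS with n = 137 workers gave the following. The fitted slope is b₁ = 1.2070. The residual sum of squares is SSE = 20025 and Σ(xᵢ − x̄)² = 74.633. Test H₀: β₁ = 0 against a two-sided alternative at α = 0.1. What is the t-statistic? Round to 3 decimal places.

MSE = SSE/(n − 2) = 20025/135 = 148.333.
SE(b₁) = √(MSE/Sₓₓ) = √(148.333/74.633) = 1.40979.
t = 1.2070 / 1.40979 = 0.856.
df = n − 2 = 135.
Two-sided p ≈ 0.3934, which is ≥ 0.1, so fail to reject H₀.
The data do not give significant evidence of an association between years of experience and annual salary.

t = 0.856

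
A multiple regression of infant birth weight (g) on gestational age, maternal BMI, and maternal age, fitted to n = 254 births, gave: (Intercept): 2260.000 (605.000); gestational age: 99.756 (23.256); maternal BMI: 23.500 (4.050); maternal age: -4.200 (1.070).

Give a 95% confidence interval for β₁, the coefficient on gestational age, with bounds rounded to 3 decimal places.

(53.953, 145.559)

Read off: b = 99.756, SE = 23.256 for gestational age.
df = n − k − 1 = 254 − 3 − 1 = 250.
t* = t_{0.025, 250} = 1.969498.
Margin = t* × SE = 1.969498 × 23.256 = 45.80265.
CI: 99.756 ± 45.80265 → (53.953, 145.559).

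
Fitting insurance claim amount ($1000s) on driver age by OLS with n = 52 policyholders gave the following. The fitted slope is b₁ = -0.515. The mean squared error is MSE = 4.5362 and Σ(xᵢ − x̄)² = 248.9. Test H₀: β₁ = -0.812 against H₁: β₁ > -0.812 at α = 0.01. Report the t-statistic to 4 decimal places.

SE(b₁) = √(MSE/Sₓₓ) = √(4.5362/248.9) = 0.135.
t = (-0.515 − (-0.812)) / 0.135 = 2.2000.
df = n − 2 = 50.
One-sided p ≈ 0.0162, which is ≥ 0.01, so fail to reject H₀.
The data do not give significant evidence that the true slope on driver age exceeds -0.812 $1000s per unit.

t = 2.2000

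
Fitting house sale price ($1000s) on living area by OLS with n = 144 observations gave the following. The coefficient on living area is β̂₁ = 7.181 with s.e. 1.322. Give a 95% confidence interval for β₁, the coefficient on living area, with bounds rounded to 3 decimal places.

df = n − 2 = 144 − 2 = 142.
t* = t_{0.025, 142} = 1.976811.
Margin = t* × SE = 1.976811 × 1.322 = 2.61334.
CI: 7.181 ± 2.61334 → (4.568, 9.794).
With 95% confidence, each one-unit increase in living area is associated with a change of between 4.568 and 9.794 $1000s in house sale price.

(4.568, 9.794)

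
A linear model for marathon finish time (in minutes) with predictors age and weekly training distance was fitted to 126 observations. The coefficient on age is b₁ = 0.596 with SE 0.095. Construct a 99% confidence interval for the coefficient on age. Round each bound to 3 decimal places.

(0.347, 0.845)

df = n − k − 1 = 126 − 2 − 1 = 123.
t* = t_{0.005, 123} = 2.616392.
Margin = t* × SE = 2.616392 × 0.095 = 0.24856.
CI: 0.596 ± 0.24856 → (0.347, 0.845).
With 99% confidence, each one-unit increase in age is associated with a change of between 0.347 and 0.845 minutes in marathon finish time, holding the other predictors fixed.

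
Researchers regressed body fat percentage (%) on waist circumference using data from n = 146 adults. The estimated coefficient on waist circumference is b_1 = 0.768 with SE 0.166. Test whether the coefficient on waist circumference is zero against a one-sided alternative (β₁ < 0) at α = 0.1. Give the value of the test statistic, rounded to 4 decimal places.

H₀: β₁ = 0 vs H₁: β₁ < 0.
t = (b_1 − β₁⁰)/SE = 0.768 / 0.166 = 4.6265.
df = n − 2 = 146 − 2 = 144.
One-sided p ≈ 1.0000, which is ≥ 0.1, so fail to reject H₀.
The data do not give significant evidence that the true slope on waist circumference is negative.

t = 4.6265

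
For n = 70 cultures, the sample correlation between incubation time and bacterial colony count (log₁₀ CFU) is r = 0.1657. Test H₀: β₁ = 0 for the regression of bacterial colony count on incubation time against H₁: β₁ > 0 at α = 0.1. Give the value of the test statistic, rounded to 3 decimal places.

t = 1.386

t = r·√(n − 2)/√(1 − r²) = 0.1657·√68/√0.972544 = 1.386.
df = n − 2 = 68.
One-sided p ≈ 0.0852, which is < 0.1, so reject H₀.
There is evidence of a linear association between incubation time and bacterial colony count.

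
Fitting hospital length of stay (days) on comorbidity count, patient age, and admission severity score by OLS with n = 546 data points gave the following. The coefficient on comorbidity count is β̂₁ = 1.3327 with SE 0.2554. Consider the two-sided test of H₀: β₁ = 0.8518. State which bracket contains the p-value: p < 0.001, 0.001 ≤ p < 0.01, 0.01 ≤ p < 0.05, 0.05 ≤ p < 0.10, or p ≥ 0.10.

t = (1.3327 − 0.8518) / 0.2554 = 1.883.
df = n − k − 1 = 546 − 3 − 1 = 542.
Two-sided p = 2·P(T_{542} > |t|) ≈ 0.0602.
So 0.05 ≤ p < 0.10.

0.05 ≤ p < 0.10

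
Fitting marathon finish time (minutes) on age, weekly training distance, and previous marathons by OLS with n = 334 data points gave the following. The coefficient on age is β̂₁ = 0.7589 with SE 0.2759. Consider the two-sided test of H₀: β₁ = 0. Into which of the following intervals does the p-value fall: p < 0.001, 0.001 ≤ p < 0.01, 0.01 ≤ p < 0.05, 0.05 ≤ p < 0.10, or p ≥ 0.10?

t = 0.7589 / 0.2759 = 2.751.
df = n − k − 1 = 334 − 3 − 1 = 330.
Two-sided p = 2·P(T_{330} > |t|) ≈ 0.0063.
So 0.001 ≤ p < 0.01.

0.001 ≤ p < 0.01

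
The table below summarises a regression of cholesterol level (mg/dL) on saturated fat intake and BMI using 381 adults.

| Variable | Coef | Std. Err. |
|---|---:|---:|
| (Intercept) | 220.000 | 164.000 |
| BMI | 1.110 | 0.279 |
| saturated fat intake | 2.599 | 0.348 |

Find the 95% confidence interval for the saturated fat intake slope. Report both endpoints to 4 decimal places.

Read off: b = 2.599, SE = 0.348 for saturated fat intake.
df = n − k − 1 = 381 − 2 − 1 = 378.
t* = t_{0.025, 378} = 1.96626.
Margin = t* × SE = 1.96626 × 0.348 = 0.684258.
CI: 2.599 ± 0.684258 → (1.9147, 3.2833).

(1.9147, 3.2833)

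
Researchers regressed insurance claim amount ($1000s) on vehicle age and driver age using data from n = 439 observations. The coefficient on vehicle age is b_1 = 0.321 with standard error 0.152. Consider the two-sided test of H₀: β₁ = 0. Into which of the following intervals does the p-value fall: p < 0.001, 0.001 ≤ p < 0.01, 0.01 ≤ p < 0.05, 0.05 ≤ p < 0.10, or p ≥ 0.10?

t = 0.321 / 0.152 = 2.112.
df = n − k − 1 = 439 − 2 − 1 = 436.
Two-sided p = 2·P(T_{436} > |t|) ≈ 0.0353.
So 0.01 ≤ p < 0.05.

0.01 ≤ p < 0.05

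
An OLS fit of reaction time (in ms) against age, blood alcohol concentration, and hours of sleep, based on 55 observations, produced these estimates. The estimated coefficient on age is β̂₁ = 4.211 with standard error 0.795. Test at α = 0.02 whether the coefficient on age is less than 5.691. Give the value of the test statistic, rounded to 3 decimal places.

H₀: β₁ = 5.691 vs H₁: β₁ < 5.691.
t = (β̂₁ − β₁⁰)/SE = (4.211 − 5.691) / 0.795 = -1.862.
df = n − k − 1 = 55 − 3 − 1 = 51.
One-sided p ≈ 0.0342, which is ≥ 0.02, so fail to reject H₀.
The data do not give significant evidence that the true slope on age is below 5.691 ms per unit, holding the other predictors fixed.

t = -1.862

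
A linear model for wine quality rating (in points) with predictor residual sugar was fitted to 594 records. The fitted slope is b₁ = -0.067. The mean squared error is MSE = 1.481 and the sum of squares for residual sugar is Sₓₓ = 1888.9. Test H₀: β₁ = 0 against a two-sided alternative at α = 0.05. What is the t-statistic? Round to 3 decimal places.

t = -2.393

SE(b₁) = √(MSE/Sₓₓ) = √(1.481/1888.9) = 0.028001.
t = -0.067 / 0.028001 = -2.393.
df = n − 2 = 592.
Two-sided p ≈ 0.0170, which is < 0.05, so reject H₀.
There is evidence that residual sugar is associated with wine quality rating.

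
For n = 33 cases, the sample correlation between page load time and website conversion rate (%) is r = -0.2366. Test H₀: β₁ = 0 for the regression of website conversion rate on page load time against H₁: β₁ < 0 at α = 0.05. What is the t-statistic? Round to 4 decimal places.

t = -1.3558

t = r·√(n − 2)/√(1 − r²) = -0.2366·√31/√0.94402 = -1.3558.
df = n − 2 = 31.
One-sided p ≈ 0.0925, which is ≥ 0.05, so fail to reject H₀.
The data do not give significant evidence of a linear association between page load time and website conversion rate.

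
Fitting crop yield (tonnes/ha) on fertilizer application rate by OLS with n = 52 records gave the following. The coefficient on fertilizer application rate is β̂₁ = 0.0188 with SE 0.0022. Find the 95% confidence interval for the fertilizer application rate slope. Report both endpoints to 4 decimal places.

(0.0144, 0.0232)

df = n − 2 = 52 − 2 = 50.
t* = t_{0.025, 50} = 2.008559.
Margin = t* × SE = 2.008559 × 0.0022 = 0.004419.
CI: 0.0188 ± 0.004419 → (0.0144, 0.0232).
With 95% confidence, each one-unit increase in fertilizer application rate is associated with a change of between 0.0144 and 0.0232 tonnes/ha in crop yield.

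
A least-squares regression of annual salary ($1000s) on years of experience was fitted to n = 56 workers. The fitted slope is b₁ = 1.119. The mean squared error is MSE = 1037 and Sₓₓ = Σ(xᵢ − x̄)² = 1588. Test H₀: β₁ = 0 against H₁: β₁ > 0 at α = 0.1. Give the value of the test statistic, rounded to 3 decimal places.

t = 1.385

SE(b₁) = √(MSE/Sₓₓ) = √(1037/1588) = 0.808098.
t = 1.119 / 0.808098 = 1.385.
df = n − 2 = 54.
One-sided p ≈ 0.0859, which is < 0.1, so reject H₀.
There is evidence that the true slope on years of experience is positive.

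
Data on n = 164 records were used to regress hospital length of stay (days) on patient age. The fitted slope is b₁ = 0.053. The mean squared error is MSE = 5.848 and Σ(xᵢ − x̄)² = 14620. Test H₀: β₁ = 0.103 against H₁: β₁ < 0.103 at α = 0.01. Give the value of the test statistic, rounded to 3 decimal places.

t = -2.500

SE(b₁) = √(MSE/Sₓₓ) = √(5.848/14620) = 0.02.
t = (0.053 − 0.103) / 0.02 = -2.500.
df = n − 2 = 162.
One-sided p ≈ 0.0067, which is < 0.01, so reject H₀.
There is evidence that the true slope on patient age is below 0.103 days per unit.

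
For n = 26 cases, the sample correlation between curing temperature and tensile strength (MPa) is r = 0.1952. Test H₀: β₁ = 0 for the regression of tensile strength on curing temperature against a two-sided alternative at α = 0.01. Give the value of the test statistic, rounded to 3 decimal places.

t = 0.975

t = r·√(n − 2)/√(1 − r²) = 0.1952·√24/√0.961897 = 0.975.
df = n − 2 = 24.
Two-sided p ≈ 0.3393, which is ≥ 0.01, so fail to reject H₀.
The data do not give significant evidence of a linear association between curing temperature and tensile strength.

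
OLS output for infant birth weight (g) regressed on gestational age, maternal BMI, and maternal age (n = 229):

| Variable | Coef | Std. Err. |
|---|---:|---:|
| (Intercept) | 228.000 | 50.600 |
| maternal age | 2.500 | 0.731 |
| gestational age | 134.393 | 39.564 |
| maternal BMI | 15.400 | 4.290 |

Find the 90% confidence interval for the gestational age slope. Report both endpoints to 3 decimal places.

(69.047, 199.739)

Read off: b = 134.393, SE = 39.564 for gestational age.
df = n − k − 1 = 229 − 3 − 1 = 225.
t* = t_{0.05, 225} = 1.651654.
Margin = t* × SE = 1.651654 × 39.564 = 65.34604.
CI: 134.393 ± 65.34604 → (69.047, 199.739).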